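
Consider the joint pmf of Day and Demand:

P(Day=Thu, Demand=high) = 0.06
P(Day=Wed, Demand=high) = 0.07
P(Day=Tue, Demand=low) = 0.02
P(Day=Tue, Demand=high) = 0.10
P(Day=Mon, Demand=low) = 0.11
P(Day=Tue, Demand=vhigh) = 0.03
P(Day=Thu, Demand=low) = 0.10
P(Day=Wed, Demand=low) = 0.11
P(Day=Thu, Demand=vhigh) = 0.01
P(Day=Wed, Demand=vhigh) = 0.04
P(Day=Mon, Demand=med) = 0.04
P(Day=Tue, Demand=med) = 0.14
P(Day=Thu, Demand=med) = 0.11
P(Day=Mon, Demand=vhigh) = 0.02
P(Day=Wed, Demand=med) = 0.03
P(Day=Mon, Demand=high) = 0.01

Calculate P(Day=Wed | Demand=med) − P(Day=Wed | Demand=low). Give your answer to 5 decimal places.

P(Demand=med) = 0.04 + 0.14 + 0.03 + 0.11 = 0.32; P(Day=Wed | Demand=med) = 0.03/0.32 = 0.093750.
P(Demand=low) = 0.11 + 0.02 + 0.11 + 0.10 = 0.34; P(Day=Wed | Demand=low) = 0.11/0.34 = 0.323529.
Difference = -0.22978.

-0.22978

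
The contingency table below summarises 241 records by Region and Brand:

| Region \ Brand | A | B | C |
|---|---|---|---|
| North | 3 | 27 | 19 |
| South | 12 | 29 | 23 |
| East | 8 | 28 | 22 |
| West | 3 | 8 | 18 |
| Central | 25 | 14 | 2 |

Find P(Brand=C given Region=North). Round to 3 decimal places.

Total with Region=North: 3 + 27 + 19 = 49.
P(Brand=C | Region=North) = 19/49 = 0.388.

0.388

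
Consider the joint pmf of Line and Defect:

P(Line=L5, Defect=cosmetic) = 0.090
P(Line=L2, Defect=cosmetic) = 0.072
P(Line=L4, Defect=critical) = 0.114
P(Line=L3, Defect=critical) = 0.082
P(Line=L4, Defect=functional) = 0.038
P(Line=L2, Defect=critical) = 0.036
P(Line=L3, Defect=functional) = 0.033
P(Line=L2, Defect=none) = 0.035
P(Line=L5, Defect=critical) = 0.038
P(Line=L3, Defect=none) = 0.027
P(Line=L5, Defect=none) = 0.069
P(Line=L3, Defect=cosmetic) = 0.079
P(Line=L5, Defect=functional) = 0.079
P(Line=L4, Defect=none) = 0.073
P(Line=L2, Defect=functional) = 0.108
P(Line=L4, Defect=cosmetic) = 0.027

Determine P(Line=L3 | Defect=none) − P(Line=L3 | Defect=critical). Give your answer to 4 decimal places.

P(Defect=none) = 0.035 + 0.027 + 0.073 + 0.069 = 0.204; P(Line=L3 | Defect=none) = 0.027/0.204 = 0.13235.
P(Defect=critical) = 0.036 + 0.082 + 0.114 + 0.038 = 0.270; P(Line=L3 | Defect=critical) = 0.082/0.270 = 0.30370.
Difference = -0.1714.

-0.1714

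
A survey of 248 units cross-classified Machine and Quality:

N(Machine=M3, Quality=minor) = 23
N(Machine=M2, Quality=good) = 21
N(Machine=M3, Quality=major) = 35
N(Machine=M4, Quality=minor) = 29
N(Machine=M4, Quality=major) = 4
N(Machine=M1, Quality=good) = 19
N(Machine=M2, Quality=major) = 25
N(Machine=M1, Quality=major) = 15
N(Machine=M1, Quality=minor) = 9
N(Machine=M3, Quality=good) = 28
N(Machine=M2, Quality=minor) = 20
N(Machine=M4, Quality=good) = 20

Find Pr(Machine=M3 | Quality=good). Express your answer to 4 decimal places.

Total with Quality=good: 19 + 21 + 28 + 20 = 88.
P(Machine=M3 | Quality=good) = 28/88 = 0.3182.

0.3182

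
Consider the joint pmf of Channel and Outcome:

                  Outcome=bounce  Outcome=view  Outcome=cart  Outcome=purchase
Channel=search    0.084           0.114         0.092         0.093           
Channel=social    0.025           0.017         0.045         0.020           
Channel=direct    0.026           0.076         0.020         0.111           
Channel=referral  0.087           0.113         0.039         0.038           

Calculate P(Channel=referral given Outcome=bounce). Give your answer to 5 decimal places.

P(Outcome=bounce) = 0.084 + 0.025 + 0.026 + 0.087 = 0.222.
P(Channel=referral | Outcome=bounce) = 0.087/0.222 = 0.39189.

0.39189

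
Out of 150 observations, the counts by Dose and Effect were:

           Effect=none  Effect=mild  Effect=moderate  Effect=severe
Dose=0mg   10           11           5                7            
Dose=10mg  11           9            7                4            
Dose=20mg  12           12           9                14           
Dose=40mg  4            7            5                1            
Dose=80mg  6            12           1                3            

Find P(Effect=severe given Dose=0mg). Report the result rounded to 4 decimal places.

Total with Dose=0mg: 10 + 11 + 5 + 7 = 33.
P(Effect=severe | Dose=0mg) = 7/33 = 0.2121.

0.2121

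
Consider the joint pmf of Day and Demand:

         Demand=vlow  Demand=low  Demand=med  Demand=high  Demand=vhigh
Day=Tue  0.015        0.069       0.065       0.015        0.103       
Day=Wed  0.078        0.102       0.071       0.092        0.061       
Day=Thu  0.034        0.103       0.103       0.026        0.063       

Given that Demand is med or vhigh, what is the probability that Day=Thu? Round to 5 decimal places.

0.35622

P(Demand=med) = 0.065 + 0.071 + 0.103 = 0.239.
P(Demand=vhigh) = 0.103 + 0.061 + 0.063 = 0.227.
P(Demand ∈ {med, vhigh}) = 0.239 + 0.227 = 0.466; P(Day=Thu, Demand ∈ {med, vhigh}) = 0.103 + 0.063 = 0.166.
P(Day=Thu | Demand ∈ {med, vhigh}) = 0.166/0.466 = 0.35622.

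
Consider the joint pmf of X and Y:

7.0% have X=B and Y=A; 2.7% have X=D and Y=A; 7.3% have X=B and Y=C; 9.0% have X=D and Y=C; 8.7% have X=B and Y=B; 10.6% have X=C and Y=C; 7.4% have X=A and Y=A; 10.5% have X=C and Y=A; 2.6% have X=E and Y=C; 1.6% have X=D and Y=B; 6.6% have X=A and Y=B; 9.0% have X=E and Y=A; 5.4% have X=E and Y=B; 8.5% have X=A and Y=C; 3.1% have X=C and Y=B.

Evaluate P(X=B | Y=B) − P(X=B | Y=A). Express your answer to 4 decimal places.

0.1513

P(Y=B) = 0.066 + 0.087 + 0.031 + 0.016 + 0.054 = 0.254; P(X=B | Y=B) = 0.087/0.254 = 0.34252.
P(Y=A) = 0.074 + 0.070 + 0.105 + 0.027 + 0.090 = 0.366; P(X=B | Y=A) = 0.070/0.366 = 0.19126.
Difference = 0.1513.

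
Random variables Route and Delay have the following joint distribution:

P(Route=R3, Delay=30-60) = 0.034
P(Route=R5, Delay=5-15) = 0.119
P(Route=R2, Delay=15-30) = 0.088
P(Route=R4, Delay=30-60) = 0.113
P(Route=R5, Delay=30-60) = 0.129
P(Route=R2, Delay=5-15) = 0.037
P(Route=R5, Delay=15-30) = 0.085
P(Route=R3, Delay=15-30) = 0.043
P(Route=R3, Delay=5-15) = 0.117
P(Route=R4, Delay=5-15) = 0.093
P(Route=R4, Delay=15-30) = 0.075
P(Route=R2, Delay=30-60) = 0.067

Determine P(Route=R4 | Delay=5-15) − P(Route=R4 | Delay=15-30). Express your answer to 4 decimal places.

-0.0036

P(Delay=5-15) = 0.037 + 0.117 + 0.093 + 0.119 = 0.366; P(Route=R4 | Delay=5-15) = 0.093/0.366 = 0.25410.
P(Delay=15-30) = 0.088 + 0.043 + 0.075 + 0.085 = 0.291; P(Route=R4 | Delay=15-30) = 0.075/0.291 = 0.25773.
Difference = -0.0036.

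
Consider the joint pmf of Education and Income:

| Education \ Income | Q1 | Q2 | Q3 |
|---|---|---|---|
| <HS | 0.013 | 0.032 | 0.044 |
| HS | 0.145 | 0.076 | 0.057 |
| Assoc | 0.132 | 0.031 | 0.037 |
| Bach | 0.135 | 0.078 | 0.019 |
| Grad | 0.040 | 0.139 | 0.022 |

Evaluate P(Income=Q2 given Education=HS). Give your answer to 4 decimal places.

0.2734

P(Education=HS) = 0.145 + 0.076 + 0.057 = 0.278.
P(Income=Q2 | Education=HS) = 0.076/0.278 = 0.2734.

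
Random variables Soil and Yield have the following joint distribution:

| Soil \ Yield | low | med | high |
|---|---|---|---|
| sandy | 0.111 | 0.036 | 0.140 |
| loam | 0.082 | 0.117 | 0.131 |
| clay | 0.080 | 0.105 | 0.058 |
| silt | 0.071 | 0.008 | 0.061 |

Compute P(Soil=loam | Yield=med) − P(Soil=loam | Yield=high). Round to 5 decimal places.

0.10395

P(Yield=med) = 0.036 + 0.117 + 0.105 + 0.008 = 0.266; P(Soil=loam | Yield=med) = 0.117/0.266 = 0.439850.
P(Yield=high) = 0.140 + 0.131 + 0.058 + 0.061 = 0.390; P(Soil=loam | Yield=high) = 0.131/0.390 = 0.335897.
Difference = 0.10395.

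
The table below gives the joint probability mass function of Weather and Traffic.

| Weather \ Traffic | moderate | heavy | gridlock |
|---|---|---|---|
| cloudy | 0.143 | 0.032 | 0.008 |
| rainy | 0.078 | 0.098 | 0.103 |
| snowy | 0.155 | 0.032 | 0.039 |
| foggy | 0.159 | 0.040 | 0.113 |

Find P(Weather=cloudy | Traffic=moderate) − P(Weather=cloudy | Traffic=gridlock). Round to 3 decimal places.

0.237

P(Traffic=moderate) = 0.143 + 0.078 + 0.155 + 0.159 = 0.535; P(Weather=cloudy | Traffic=moderate) = 0.143/0.535 = 0.2673.
P(Traffic=gridlock) = 0.008 + 0.103 + 0.039 + 0.113 = 0.263; P(Weather=cloudy | Traffic=gridlock) = 0.008/0.263 = 0.0304.
Difference = 0.237.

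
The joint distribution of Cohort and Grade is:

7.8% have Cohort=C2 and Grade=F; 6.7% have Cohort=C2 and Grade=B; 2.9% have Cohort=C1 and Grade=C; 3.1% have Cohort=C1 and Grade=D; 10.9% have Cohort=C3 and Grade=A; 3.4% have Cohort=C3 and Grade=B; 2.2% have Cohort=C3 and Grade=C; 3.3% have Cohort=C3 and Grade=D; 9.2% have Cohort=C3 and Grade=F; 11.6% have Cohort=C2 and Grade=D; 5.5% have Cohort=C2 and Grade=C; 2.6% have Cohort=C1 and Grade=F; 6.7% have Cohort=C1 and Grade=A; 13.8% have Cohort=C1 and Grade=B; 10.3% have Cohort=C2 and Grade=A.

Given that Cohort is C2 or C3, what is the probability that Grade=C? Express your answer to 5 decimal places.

P(Cohort=C2) = 0.103 + 0.067 + 0.055 + 0.116 + 0.078 = 0.419.
P(Cohort=C3) = 0.109 + 0.034 + 0.022 + 0.033 + 0.092 = 0.290.
P(Cohort ∈ {C2, C3}) = 0.419 + 0.290 = 0.709; P(Grade=C, Cohort ∈ {C2, C3}) = 0.055 + 0.022 = 0.077.
P(Grade=C | Cohort ∈ {C2, C3}) = 0.077/0.709 = 0.10860.

0.10860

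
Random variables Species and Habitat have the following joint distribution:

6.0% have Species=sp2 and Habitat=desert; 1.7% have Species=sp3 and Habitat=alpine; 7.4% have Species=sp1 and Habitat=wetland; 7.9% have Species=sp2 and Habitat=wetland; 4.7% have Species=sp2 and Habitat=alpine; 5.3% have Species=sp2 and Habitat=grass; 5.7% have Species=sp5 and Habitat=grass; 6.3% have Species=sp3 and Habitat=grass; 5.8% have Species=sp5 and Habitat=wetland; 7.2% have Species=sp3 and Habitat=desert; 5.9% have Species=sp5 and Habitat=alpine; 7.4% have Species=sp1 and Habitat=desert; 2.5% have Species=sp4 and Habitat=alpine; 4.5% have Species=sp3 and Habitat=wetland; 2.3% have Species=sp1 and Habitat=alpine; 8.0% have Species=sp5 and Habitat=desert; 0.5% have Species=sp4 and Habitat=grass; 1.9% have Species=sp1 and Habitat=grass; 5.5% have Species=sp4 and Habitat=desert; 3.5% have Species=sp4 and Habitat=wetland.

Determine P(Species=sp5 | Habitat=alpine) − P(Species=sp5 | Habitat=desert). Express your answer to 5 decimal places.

P(Habitat=alpine) = 0.023 + 0.047 + 0.017 + 0.025 + 0.059 = 0.171; P(Species=sp5 | Habitat=alpine) = 0.059/0.171 = 0.345029.
P(Habitat=desert) = 0.074 + 0.060 + 0.072 + 0.055 + 0.080 = 0.341; P(Species=sp5 | Habitat=desert) = 0.080/0.341 = 0.234604.
Difference = 0.11043.

0.11043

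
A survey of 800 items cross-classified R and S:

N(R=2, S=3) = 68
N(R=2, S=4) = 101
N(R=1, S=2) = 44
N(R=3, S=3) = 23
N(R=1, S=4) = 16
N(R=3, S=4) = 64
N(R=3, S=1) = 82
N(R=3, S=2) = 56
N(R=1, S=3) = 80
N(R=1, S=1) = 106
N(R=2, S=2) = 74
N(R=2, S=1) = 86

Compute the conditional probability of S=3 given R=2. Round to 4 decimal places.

Total with R=2: 86 + 74 + 68 + 101 = 329.
P(S=3 | R=2) = 68/329 = 0.2067.

0.2067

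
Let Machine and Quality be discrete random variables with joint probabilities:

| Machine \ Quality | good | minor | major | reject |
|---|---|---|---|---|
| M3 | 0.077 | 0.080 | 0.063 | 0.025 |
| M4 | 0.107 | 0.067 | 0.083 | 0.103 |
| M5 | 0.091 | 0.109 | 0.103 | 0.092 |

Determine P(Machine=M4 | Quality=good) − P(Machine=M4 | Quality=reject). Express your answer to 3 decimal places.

-0.079

P(Quality=good) = 0.077 + 0.107 + 0.091 = 0.275; P(Machine=M4 | Quality=good) = 0.107/0.275 = 0.3891.
P(Quality=reject) = 0.025 + 0.103 + 0.092 = 0.220; P(Machine=M4 | Quality=reject) = 0.103/0.220 = 0.4682.
Difference = -0.079.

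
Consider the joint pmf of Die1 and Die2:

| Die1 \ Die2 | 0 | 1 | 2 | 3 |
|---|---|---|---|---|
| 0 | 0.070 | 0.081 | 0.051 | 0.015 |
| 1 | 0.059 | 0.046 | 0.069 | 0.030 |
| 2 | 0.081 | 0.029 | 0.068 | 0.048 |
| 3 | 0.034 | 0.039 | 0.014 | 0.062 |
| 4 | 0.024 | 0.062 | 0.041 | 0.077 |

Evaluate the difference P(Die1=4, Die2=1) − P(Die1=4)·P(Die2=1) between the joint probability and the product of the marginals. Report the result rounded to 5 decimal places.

0.00957

P(Die1=4) = 0.024 + 0.062 + 0.041 + 0.077 = 0.204.
P(Die2=1) = 0.081 + 0.046 + 0.029 + 0.039 + 0.062 = 0.257.
P(Die1=4, Die2=1) − P(Die1=4)P(Die2=1) = 0.062 − 0.204×0.257 = 0.00957.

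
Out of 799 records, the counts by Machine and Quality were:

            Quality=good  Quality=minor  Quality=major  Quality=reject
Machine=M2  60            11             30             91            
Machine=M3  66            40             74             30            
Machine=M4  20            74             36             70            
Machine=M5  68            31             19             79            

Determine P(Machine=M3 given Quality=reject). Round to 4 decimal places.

0.1111

Total with Quality=reject: 91 + 30 + 70 + 79 = 270.
P(Machine=M3 | Quality=reject) = 30/270 = 0.1111.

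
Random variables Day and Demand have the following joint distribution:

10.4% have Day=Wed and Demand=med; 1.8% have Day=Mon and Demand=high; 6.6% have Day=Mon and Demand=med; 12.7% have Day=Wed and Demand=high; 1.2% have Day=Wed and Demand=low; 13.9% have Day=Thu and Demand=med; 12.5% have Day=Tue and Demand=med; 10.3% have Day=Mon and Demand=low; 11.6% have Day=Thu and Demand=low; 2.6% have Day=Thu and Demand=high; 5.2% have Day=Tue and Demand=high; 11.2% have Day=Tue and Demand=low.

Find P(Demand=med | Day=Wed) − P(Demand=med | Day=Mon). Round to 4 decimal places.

0.0750

P(Day=Wed) = 0.012 + 0.104 + 0.127 = 0.243; P(Demand=med | Day=Wed) = 0.104/0.243 = 0.42798.
P(Day=Mon) = 0.103 + 0.066 + 0.018 = 0.187; P(Demand=med | Day=Mon) = 0.066/0.187 = 0.35294.
Difference = 0.0750.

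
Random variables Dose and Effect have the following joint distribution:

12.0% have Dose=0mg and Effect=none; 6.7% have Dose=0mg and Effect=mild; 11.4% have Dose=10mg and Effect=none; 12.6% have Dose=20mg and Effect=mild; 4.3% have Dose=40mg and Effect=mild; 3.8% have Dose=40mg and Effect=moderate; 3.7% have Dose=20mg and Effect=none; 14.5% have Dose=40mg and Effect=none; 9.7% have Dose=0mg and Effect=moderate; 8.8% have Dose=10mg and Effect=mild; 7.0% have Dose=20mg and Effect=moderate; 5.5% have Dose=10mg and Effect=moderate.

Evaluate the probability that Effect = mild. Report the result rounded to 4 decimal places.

0.3240

P(Effect=mild) = 0.067 + 0.088 + 0.126 + 0.043 = 0.324.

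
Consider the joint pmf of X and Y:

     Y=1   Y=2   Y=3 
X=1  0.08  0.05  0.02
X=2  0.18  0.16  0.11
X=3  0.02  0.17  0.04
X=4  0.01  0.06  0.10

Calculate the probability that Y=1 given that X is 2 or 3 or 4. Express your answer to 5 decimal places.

P(X=2) = 0.18 + 0.16 + 0.11 = 0.45.
P(X=3) = 0.02 + 0.17 + 0.04 = 0.23.
P(X=4) = 0.01 + 0.06 + 0.10 = 0.17.
P(X ∈ {2, 3, 4}) = 0.45 + 0.23 + 0.17 = 0.85; P(Y=1, X ∈ {2, 3, 4}) = 0.18 + 0.02 + 0.01 = 0.21.
P(Y=1 | X ∈ {2, 3, 4}) = 0.21/0.85 = 0.24706.

0.24706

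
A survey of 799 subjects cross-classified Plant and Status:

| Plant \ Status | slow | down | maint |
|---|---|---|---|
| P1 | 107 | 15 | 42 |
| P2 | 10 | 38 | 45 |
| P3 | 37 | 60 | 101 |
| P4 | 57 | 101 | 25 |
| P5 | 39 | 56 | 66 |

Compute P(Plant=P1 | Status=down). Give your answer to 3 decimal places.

Total with Status=down: 15 + 38 + 60 + 101 + 56 = 270.
P(Plant=P1 | Status=down) = 15/270 = 0.056.

0.056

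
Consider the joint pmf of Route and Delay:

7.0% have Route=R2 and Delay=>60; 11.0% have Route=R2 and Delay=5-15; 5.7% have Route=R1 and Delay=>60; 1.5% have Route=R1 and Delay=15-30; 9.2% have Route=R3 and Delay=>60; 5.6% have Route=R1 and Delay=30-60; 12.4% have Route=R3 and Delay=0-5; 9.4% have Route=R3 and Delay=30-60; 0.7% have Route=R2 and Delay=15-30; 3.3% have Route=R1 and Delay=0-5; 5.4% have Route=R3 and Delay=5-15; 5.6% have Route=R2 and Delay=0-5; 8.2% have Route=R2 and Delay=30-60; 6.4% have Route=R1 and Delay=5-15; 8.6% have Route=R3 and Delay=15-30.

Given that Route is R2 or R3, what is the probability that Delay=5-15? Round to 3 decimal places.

P(Route=R2) = 0.056 + 0.110 + 0.007 + 0.082 + 0.070 = 0.325.
P(Route=R3) = 0.124 + 0.054 + 0.086 + 0.094 + 0.092 = 0.450.
P(Route ∈ {R2, R3}) = 0.325 + 0.450 = 0.775; P(Delay=5-15, Route ∈ {R2, R3}) = 0.110 + 0.054 = 0.164.
P(Delay=5-15 | Route ∈ {R2, R3}) = 0.164/0.775 = 0.212.

0.212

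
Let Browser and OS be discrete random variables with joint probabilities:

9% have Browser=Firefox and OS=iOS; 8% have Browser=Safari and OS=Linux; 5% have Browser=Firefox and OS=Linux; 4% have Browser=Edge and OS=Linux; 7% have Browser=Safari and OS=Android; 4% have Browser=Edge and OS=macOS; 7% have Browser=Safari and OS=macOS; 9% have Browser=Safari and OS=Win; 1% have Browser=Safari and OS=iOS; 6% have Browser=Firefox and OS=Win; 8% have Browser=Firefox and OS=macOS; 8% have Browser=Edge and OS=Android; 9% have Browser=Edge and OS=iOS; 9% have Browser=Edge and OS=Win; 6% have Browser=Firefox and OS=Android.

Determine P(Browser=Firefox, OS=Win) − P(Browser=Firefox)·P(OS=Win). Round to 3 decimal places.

P(Browser=Firefox) = 0.06 + 0.08 + 0.05 + 0.09 + 0.06 = 0.34.
P(OS=Win) = 0.06 + 0.09 + 0.09 = 0.24.
P(Browser=Firefox, OS=Win) − P(Browser=Firefox)P(OS=Win) = 0.06 − 0.34×0.24 = -0.022.

-0.022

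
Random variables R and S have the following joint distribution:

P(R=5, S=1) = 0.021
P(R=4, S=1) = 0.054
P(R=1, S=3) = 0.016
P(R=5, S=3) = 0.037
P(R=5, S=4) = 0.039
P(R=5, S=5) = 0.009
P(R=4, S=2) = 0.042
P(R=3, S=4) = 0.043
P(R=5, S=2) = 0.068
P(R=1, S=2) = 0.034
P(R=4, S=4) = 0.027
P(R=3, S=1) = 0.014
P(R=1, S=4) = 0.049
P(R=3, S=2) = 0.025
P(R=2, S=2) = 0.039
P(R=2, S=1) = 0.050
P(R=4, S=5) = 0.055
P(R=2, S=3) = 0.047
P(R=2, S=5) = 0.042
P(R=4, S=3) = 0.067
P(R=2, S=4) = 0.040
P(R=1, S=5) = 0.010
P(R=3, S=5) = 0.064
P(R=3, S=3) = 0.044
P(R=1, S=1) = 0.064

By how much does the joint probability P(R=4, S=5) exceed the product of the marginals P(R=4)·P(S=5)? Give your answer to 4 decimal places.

P(R=4) = 0.054 + 0.042 + 0.067 + 0.027 + 0.055 = 0.245.
P(S=5) = 0.010 + 0.042 + 0.064 + 0.055 + 0.009 = 0.180.
P(R=4, S=5) − P(R=4)P(S=5) = 0.055 − 0.245×0.180 = 0.0109.

0.0109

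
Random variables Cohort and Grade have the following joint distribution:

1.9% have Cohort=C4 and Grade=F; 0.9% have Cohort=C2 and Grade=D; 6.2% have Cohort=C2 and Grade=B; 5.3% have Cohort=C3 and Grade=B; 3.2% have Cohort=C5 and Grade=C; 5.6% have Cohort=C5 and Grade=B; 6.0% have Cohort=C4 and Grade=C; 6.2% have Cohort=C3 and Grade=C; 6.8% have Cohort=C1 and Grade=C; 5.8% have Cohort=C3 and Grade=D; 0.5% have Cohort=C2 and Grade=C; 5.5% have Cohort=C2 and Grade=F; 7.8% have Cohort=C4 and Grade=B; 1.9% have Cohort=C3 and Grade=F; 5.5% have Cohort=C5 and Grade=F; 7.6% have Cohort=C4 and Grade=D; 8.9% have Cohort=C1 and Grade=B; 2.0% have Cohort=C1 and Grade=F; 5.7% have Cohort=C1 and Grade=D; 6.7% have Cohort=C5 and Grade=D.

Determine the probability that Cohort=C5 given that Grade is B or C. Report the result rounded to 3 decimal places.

0.156

P(Grade=B) = 0.089 + 0.062 + 0.053 + 0.078 + 0.056 = 0.338.
P(Grade=C) = 0.068 + 0.005 + 0.062 + 0.060 + 0.032 = 0.227.
P(Grade ∈ {B, C}) = 0.338 + 0.227 = 0.565; P(Cohort=C5, Grade ∈ {B, C}) = 0.056 + 0.032 = 0.088.
P(Cohort=C5 | Grade ∈ {B, C}) = 0.088/0.565 = 0.156.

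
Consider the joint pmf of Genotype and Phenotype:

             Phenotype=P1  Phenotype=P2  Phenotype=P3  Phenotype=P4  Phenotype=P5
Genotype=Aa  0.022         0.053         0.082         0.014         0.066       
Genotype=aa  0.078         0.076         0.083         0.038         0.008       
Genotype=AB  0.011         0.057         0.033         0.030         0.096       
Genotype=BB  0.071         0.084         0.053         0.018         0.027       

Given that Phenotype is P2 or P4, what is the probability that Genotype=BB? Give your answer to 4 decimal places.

P(Phenotype=P2) = 0.053 + 0.076 + 0.057 + 0.084 = 0.270.
P(Phenotype=P4) = 0.014 + 0.038 + 0.030 + 0.018 = 0.100.
P(Phenotype ∈ {P2, P4}) = 0.270 + 0.100 = 0.370; P(Genotype=BB, Phenotype ∈ {P2, P4}) = 0.084 + 0.018 = 0.102.
P(Genotype=BB | Phenotype ∈ {P2, P4}) = 0.102/0.370 = 0.2757.

0.2757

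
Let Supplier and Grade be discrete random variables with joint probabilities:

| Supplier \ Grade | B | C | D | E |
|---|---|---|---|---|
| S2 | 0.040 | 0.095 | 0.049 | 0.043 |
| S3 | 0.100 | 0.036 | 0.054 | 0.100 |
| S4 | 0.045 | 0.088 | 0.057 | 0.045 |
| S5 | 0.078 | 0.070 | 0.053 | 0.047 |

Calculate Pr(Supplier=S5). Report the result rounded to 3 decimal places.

0.248

P(Supplier=S5) = 0.078 + 0.070 + 0.053 + 0.047 = 0.248.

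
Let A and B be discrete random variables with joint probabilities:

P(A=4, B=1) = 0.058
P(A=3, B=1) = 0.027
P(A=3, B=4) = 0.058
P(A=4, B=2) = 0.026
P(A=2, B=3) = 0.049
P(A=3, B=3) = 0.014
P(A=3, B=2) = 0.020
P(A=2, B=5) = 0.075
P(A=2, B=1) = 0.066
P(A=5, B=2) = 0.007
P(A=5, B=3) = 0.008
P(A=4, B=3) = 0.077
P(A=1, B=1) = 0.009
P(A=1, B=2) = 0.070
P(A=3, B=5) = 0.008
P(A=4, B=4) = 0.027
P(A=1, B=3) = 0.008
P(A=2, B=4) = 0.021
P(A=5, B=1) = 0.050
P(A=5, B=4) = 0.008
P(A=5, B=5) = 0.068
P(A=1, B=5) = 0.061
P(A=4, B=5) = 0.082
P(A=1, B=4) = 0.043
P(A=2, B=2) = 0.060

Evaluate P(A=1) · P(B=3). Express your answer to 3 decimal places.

P(A=1) = 0.009 + 0.070 + 0.008 + 0.043 + 0.061 = 0.191.
P(B=3) = 0.008 + 0.049 + 0.014 + 0.077 + 0.008 = 0.156.
Product: 0.191 × 0.156 = 0.030.

0.030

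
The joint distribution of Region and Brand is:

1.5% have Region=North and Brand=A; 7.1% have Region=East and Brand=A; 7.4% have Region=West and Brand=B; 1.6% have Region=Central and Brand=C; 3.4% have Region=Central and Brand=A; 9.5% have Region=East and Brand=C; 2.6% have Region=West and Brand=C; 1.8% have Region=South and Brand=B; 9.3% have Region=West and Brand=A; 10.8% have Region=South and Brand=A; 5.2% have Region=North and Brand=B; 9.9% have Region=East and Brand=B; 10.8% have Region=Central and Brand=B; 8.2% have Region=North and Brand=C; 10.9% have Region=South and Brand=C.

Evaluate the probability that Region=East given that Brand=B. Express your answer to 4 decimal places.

P(Brand=B) = 0.052 + 0.018 + 0.099 + 0.074 + 0.108 = 0.351.
P(Region=East | Brand=B) = 0.099/0.351 = 0.2821.

0.2821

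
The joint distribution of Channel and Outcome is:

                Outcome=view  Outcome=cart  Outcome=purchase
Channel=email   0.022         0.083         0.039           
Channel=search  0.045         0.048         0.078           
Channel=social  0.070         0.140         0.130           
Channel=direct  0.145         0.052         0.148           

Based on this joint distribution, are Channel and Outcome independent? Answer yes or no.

P(Channel=direct) = 0.345 and P(Outcome=cart) = 0.323, so their product is 0.11144, but P(Channel=direct, Outcome=cart) = 0.052. Since these differ, Channel and Outcome are not independent.

no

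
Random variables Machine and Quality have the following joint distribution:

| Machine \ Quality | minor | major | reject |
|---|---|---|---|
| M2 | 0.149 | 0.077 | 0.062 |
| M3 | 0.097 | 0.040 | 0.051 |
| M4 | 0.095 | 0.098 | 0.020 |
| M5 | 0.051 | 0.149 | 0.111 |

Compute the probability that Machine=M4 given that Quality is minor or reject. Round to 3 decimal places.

0.181

P(Quality=minor) = 0.149 + 0.097 + 0.095 + 0.051 = 0.392.
P(Quality=reject) = 0.062 + 0.051 + 0.020 + 0.111 = 0.244.
P(Quality ∈ {minor, reject}) = 0.392 + 0.244 = 0.636; P(Machine=M4, Quality ∈ {minor, reject}) = 0.095 + 0.020 = 0.115.
P(Machine=M4 | Quality ∈ {minor, reject}) = 0.115/0.636 = 0.181.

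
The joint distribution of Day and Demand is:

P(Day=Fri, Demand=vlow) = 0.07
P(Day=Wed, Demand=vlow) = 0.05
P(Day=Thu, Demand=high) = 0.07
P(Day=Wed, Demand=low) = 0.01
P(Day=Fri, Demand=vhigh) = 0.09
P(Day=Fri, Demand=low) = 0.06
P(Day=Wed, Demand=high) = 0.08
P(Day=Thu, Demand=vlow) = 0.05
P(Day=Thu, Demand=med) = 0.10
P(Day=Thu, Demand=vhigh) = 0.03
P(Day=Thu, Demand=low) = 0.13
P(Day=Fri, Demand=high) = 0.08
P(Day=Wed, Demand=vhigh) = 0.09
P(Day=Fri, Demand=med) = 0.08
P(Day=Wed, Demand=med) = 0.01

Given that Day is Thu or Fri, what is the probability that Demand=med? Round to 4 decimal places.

0.2368

P(Day=Thu) = 0.05 + 0.13 + 0.10 + 0.07 + 0.03 = 0.38.
P(Day=Fri) = 0.07 + 0.06 + 0.08 + 0.08 + 0.09 = 0.38.
P(Day ∈ {Thu, Fri}) = 0.38 + 0.38 = 0.76; P(Demand=med, Day ∈ {Thu, Fri}) = 0.10 + 0.08 = 0.18.
P(Demand=med | Day ∈ {Thu, Fri}) = 0.18/0.76 = 0.2368.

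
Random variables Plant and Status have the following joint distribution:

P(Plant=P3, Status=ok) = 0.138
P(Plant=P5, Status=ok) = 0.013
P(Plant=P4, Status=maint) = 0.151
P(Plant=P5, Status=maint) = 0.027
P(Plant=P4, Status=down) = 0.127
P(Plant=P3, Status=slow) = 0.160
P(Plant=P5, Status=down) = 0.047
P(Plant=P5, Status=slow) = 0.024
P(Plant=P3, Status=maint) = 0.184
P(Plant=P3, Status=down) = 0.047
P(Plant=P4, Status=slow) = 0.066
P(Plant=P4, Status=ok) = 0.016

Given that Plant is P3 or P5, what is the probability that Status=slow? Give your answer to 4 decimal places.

0.2875

P(Plant=P3) = 0.138 + 0.160 + 0.047 + 0.184 = 0.529.
P(Plant=P5) = 0.013 + 0.024 + 0.047 + 0.027 = 0.111.
P(Plant ∈ {P3, P5}) = 0.529 + 0.111 = 0.640; P(Status=slow, Plant ∈ {P3, P5}) = 0.160 + 0.024 = 0.184.
P(Status=slow | Plant ∈ {P3, P5}) = 0.184/0.640 = 0.2875.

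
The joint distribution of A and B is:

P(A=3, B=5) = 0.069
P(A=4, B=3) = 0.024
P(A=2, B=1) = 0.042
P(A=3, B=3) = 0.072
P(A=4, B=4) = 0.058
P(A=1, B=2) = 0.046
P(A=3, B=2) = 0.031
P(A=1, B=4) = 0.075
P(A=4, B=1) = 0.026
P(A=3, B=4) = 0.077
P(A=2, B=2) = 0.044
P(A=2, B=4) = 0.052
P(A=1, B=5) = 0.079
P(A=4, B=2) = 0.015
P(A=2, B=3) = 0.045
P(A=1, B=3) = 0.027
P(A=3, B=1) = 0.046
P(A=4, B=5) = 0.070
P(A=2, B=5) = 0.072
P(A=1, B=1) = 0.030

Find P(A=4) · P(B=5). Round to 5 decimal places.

0.05597

P(A=4) = 0.026 + 0.015 + 0.024 + 0.058 + 0.070 = 0.193.
P(B=5) = 0.079 + 0.072 + 0.069 + 0.070 = 0.290.
Product: 0.193 × 0.290 = 0.05597.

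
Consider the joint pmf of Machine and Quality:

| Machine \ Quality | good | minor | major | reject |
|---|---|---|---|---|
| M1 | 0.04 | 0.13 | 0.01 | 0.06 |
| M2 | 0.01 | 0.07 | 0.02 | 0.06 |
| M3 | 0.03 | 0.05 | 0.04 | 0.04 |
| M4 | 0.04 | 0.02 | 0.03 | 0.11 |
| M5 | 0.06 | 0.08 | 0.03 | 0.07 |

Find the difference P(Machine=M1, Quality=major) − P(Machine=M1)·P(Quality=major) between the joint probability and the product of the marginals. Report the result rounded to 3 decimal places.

P(Machine=M1) = 0.04 + 0.13 + 0.01 + 0.06 = 0.24.
P(Quality=major) = 0.01 + 0.02 + 0.04 + 0.03 + 0.03 = 0.13.
P(Machine=M1, Quality=major) − P(Machine=M1)P(Quality=major) = 0.01 − 0.24×0.13 = -0.021.

-0.021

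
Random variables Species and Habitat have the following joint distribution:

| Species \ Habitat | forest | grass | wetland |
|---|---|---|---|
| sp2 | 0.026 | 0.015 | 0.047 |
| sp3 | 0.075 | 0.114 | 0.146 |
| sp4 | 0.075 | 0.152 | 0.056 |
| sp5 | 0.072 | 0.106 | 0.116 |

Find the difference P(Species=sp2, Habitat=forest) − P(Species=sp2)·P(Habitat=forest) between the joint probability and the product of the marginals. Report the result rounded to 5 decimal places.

P(Species=sp2) = 0.026 + 0.015 + 0.047 = 0.088.
P(Habitat=forest) = 0.026 + 0.075 + 0.075 + 0.072 = 0.248.
P(Species=sp2, Habitat=forest) − P(Species=sp2)P(Habitat=forest) = 0.026 − 0.088×0.248 = 0.00418.

0.00418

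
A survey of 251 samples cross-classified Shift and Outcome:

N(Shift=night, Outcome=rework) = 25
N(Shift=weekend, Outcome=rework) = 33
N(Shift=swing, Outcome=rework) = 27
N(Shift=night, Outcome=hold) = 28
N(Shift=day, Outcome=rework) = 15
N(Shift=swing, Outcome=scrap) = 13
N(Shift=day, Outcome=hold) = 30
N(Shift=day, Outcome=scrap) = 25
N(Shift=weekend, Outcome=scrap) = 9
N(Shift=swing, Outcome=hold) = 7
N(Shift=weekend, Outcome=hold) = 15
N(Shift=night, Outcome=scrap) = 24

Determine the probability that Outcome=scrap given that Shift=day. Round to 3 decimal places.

0.357

Total with Shift=day: 15 + 25 + 30 = 70.
P(Outcome=scrap | Shift=day) = 25/70 = 0.357.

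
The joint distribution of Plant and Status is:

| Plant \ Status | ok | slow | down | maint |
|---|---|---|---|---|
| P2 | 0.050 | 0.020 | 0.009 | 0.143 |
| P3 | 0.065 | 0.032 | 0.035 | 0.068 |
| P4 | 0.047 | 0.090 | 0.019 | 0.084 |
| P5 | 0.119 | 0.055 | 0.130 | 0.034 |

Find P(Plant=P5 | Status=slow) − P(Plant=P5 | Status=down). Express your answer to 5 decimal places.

-0.39439

P(Status=slow) = 0.020 + 0.032 + 0.090 + 0.055 = 0.197; P(Plant=P5 | Status=slow) = 0.055/0.197 = 0.279188.
P(Status=down) = 0.009 + 0.035 + 0.019 + 0.130 = 0.193; P(Plant=P5 | Status=down) = 0.130/0.193 = 0.673575.
Difference = -0.39439.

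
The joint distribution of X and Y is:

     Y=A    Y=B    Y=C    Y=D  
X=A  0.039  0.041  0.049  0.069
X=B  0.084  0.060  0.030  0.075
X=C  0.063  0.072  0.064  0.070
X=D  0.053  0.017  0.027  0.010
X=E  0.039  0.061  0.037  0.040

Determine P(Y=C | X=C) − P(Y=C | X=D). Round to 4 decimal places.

P(X=C) = 0.063 + 0.072 + 0.064 + 0.070 = 0.269; P(Y=C | X=C) = 0.064/0.269 = 0.23792.
P(X=D) = 0.053 + 0.017 + 0.027 + 0.010 = 0.107; P(Y=C | X=D) = 0.027/0.107 = 0.25234.
Difference = -0.0144.

-0.0144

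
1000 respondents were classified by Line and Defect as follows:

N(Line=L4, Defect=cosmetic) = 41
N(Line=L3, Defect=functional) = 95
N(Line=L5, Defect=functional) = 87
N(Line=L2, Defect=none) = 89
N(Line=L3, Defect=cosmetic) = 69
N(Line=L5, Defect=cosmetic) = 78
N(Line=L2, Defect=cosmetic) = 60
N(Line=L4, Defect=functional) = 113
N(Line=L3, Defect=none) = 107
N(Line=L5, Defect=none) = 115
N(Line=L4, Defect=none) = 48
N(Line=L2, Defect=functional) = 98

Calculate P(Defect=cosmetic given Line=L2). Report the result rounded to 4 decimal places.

Total with Line=L2: 89 + 60 + 98 = 247.
P(Defect=cosmetic | Line=L2) = 60/247 = 0.2429.

0.2429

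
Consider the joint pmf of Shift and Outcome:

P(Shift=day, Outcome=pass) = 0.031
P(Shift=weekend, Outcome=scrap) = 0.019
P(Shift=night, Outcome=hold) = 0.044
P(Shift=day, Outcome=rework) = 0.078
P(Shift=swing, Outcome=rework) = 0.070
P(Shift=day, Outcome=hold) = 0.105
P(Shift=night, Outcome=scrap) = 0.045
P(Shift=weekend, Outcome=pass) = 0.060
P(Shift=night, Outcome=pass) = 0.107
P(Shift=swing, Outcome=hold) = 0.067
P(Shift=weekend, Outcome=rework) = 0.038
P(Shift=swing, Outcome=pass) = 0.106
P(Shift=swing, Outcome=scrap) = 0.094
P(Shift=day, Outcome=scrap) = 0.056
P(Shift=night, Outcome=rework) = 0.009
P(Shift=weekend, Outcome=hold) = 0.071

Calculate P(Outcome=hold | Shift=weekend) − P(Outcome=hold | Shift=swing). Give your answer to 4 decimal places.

P(Shift=weekend) = 0.060 + 0.038 + 0.019 + 0.071 = 0.188; P(Outcome=hold | Shift=weekend) = 0.071/0.188 = 0.37766.
P(Shift=swing) = 0.106 + 0.070 + 0.094 + 0.067 = 0.337; P(Outcome=hold | Shift=swing) = 0.067/0.337 = 0.19881.
Difference = 0.1788.

0.1788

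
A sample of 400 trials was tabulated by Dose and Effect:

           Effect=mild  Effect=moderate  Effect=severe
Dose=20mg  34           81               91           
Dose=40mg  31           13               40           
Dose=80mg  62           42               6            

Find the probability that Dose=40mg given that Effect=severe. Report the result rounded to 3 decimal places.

Total with Effect=severe: 91 + 40 + 6 = 137.
P(Dose=40mg | Effect=severe) = 40/137 = 0.292.

0.292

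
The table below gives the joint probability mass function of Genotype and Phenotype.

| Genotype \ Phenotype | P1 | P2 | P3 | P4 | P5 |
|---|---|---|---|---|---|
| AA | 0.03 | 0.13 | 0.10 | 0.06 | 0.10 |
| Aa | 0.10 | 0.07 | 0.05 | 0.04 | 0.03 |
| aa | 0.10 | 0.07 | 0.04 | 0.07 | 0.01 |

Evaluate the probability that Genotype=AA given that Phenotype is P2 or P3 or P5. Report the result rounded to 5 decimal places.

0.55000

P(Phenotype=P2) = 0.13 + 0.07 + 0.07 = 0.27.
P(Phenotype=P3) = 0.10 + 0.05 + 0.04 = 0.19.
P(Phenotype=P5) = 0.10 + 0.03 + 0.01 = 0.14.
P(Phenotype ∈ {P2, P3, P5}) = 0.27 + 0.19 + 0.14 = 0.60; P(Genotype=AA, Phenotype ∈ {P2, P3, P5}) = 0.13 + 0.10 + 0.10 = 0.33.
P(Genotype=AA | Phenotype ∈ {P2, P3, P5}) = 0.33/0.60 = 0.55000.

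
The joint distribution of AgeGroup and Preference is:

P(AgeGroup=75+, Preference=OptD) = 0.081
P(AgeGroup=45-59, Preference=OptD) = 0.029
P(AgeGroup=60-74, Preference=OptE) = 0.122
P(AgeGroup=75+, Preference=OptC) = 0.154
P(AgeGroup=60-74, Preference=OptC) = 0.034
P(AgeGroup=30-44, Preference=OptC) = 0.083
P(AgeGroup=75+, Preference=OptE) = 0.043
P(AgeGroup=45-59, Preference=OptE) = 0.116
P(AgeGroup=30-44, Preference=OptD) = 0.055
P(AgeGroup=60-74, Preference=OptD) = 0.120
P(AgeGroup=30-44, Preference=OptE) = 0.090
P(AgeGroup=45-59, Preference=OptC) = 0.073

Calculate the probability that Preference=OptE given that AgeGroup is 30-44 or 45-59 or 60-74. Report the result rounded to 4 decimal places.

P(AgeGroup=30-44) = 0.083 + 0.055 + 0.090 = 0.228.
P(AgeGroup=45-59) = 0.073 + 0.029 + 0.116 = 0.218.
P(AgeGroup=60-74) = 0.034 + 0.120 + 0.122 = 0.276.
P(AgeGroup ∈ {30-44, 45-59, 60-74}) = 0.228 + 0.218 + 0.276 = 0.722; P(Preference=OptE, AgeGroup ∈ {30-44, 45-59, 60-74}) = 0.090 + 0.116 + 0.122 = 0.328.
P(Preference=OptE | AgeGroup ∈ {30-44, 45-59, 60-74}) = 0.328/0.722 = 0.4543.

0.4543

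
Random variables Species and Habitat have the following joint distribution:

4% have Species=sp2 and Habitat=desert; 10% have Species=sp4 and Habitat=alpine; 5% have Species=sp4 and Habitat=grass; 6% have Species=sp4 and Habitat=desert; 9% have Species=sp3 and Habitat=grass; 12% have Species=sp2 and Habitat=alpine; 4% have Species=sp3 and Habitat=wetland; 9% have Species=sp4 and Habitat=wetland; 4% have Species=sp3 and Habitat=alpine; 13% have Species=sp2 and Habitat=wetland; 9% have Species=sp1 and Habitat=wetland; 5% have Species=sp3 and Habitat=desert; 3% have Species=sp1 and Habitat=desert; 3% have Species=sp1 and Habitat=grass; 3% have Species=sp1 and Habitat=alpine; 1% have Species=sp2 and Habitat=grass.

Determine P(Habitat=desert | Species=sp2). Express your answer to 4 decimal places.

0.1333

P(Species=sp2) = 0.01 + 0.13 + 0.04 + 0.12 = 0.30.
P(Habitat=desert | Species=sp2) = 0.04/0.30 = 0.1333.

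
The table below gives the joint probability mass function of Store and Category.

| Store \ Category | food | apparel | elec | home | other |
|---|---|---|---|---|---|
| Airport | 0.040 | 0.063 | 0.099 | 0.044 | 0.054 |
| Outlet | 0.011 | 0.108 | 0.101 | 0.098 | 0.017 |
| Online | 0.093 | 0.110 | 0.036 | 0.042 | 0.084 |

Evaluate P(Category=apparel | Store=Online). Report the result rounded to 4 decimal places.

0.3014

P(Store=Online) = 0.093 + 0.110 + 0.036 + 0.042 + 0.084 = 0.365.
P(Category=apparel | Store=Online) = 0.110/0.365 = 0.3014.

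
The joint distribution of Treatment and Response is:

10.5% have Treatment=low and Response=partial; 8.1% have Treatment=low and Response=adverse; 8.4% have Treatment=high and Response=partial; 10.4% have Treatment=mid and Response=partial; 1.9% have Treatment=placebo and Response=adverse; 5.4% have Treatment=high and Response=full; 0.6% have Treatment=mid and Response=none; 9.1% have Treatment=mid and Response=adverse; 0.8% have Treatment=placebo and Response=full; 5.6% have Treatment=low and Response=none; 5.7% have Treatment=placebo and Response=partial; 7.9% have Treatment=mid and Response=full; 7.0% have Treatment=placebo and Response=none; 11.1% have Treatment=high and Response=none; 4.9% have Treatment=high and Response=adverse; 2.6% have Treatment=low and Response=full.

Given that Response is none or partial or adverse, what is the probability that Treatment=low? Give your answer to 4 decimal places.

P(Response=none) = 0.070 + 0.056 + 0.006 + 0.111 = 0.243.
P(Response=partial) = 0.057 + 0.105 + 0.104 + 0.084 = 0.350.
P(Response=adverse) = 0.019 + 0.081 + 0.091 + 0.049 = 0.240.
P(Response ∈ {none, partial, adverse}) = 0.243 + 0.350 + 0.240 = 0.833; P(Treatment=low, Response ∈ {none, partial, adverse}) = 0.056 + 0.105 + 0.081 = 0.242.
P(Treatment=low | Response ∈ {none, partial, adverse}) = 0.242/0.833 = 0.2905.

0.2905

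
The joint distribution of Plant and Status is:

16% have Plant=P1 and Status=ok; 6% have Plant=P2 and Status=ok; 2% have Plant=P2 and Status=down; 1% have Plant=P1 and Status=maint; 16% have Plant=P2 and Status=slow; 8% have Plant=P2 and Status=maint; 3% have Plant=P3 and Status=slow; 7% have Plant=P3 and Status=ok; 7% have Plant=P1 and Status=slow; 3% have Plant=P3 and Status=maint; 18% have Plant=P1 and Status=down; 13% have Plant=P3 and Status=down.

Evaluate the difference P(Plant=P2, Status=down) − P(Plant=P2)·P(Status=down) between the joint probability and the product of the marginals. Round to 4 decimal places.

-0.0856

P(Plant=P2) = 0.06 + 0.16 + 0.02 + 0.08 = 0.32.
P(Status=down) = 0.18 + 0.02 + 0.13 = 0.33.
P(Plant=P2, Status=down) − P(Plant=P2)P(Status=down) = 0.02 − 0.32×0.33 = -0.0856.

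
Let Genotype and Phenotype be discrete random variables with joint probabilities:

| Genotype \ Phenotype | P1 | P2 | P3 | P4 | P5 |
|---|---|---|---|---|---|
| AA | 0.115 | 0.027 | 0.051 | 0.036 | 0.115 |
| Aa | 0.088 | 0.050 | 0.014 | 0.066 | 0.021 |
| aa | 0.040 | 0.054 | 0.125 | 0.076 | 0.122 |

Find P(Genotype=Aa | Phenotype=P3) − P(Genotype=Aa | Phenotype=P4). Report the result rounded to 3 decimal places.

-0.297

P(Phenotype=P3) = 0.051 + 0.014 + 0.125 = 0.190; P(Genotype=Aa | Phenotype=P3) = 0.014/0.190 = 0.0737.
P(Phenotype=P4) = 0.036 + 0.066 + 0.076 = 0.178; P(Genotype=Aa | Phenotype=P4) = 0.066/0.178 = 0.3708.
Difference = -0.297.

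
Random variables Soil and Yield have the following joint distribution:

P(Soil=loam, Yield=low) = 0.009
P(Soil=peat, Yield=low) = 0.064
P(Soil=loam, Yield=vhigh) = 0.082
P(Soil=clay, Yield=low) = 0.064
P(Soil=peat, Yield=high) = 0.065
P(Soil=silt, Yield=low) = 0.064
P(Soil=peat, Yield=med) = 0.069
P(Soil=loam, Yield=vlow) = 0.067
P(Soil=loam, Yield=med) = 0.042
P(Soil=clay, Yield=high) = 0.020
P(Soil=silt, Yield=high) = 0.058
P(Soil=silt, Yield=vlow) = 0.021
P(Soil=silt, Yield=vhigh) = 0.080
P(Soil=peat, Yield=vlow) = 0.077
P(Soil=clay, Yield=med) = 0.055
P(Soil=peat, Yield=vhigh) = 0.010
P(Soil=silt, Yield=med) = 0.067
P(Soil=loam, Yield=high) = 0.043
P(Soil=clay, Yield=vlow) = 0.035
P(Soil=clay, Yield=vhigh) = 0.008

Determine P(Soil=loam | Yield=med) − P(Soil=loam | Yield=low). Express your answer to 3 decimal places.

P(Yield=med) = 0.042 + 0.055 + 0.067 + 0.069 = 0.233; P(Soil=loam | Yield=med) = 0.042/0.233 = 0.1803.
P(Yield=low) = 0.009 + 0.064 + 0.064 + 0.064 = 0.201; P(Soil=loam | Yield=low) = 0.009/0.201 = 0.0448.
Difference = 0.135.

0.135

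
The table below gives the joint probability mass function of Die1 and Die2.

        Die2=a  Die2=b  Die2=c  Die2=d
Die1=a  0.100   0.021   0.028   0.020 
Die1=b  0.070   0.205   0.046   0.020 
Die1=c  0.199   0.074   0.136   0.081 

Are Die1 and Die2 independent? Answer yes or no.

no

P(Die1=b) = 0.341 and P(Die2=b) = 0.300, so their product is 0.10230, but P(Die1=b, Die2=b) = 0.205. Since these differ, Die1 and Die2 are not independent.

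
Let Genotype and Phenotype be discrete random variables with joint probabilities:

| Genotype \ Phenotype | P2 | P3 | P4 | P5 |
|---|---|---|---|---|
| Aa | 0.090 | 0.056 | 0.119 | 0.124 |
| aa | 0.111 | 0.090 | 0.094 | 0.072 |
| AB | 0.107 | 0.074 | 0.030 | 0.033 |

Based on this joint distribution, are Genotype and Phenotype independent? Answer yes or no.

no

P(Genotype=Aa) = 0.389 and P(Phenotype=P5) = 0.229, so their product is 0.08908, but P(Genotype=Aa, Phenotype=P5) = 0.124. Since these differ, Genotype and Phenotype are not independent.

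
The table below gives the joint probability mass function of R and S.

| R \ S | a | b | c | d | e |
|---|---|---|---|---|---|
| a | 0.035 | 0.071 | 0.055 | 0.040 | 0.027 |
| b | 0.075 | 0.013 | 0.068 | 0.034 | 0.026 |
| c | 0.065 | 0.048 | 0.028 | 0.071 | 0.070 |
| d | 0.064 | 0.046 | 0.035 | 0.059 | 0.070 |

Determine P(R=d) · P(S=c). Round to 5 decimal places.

P(R=d) = 0.064 + 0.046 + 0.035 + 0.059 + 0.070 = 0.274.
P(S=c) = 0.055 + 0.068 + 0.028 + 0.035 = 0.186.
Product: 0.274 × 0.186 = 0.05096.

0.05096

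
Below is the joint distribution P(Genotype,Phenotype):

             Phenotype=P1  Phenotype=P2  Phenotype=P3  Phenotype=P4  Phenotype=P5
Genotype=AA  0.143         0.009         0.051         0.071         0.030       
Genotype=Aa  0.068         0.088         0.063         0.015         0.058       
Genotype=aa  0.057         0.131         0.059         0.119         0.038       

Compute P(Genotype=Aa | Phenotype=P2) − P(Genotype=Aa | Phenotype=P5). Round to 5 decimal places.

-0.07435

P(Phenotype=P2) = 0.009 + 0.088 + 0.131 = 0.228; P(Genotype=Aa | Phenotype=P2) = 0.088/0.228 = 0.385965.
P(Phenotype=P5) = 0.030 + 0.058 + 0.038 = 0.126; P(Genotype=Aa | Phenotype=P5) = 0.058/0.126 = 0.460317.
Difference = -0.07435.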